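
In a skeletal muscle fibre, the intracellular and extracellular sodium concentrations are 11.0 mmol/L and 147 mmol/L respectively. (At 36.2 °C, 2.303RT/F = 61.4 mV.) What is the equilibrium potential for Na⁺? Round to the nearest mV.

69 mV

E = (61.4/z) · log₁₀([Na⁺]_out/[Na⁺]_in) with z = +1.
= (61.4/1) · log₁₀(147/11.0) = 61.40 · log₁₀(13.36)
= 61.40 · (1.1259) = 69.13 mV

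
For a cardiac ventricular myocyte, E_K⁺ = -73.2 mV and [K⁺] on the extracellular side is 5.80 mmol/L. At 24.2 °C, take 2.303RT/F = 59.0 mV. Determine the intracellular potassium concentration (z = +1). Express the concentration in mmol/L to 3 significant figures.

101 mmol/L

Nernst: E = (59.0/1) · log₁₀([out]/[in]), so log₁₀([out]/[in]) = -73.2 × 1 / 59.0 = -1.2407.
[out]/[in] = 10^(-1.2407) = 0.05745.
[in] = 5.80 / 0.05745 = 100.9 mmol/L.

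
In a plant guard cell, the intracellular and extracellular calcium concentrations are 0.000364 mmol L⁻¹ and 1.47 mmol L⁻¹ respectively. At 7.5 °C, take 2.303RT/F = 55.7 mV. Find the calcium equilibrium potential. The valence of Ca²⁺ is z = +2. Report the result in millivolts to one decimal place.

100.4 mV

E = (55.7/z) · log₁₀([Ca²⁺]_out/[Ca²⁺]_in) with z = +2.
= (55.7/2) · log₁₀(1.47/0.000364) = 27.85 · log₁₀(4038)
= 27.85 · (3.6062) = 100.43 mV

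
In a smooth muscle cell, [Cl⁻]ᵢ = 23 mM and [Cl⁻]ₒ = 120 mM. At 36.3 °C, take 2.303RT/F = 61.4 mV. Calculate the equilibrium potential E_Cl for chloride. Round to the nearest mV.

E = (61.4/z) · log₁₀([Cl⁻]_out/[Cl⁻]_in) with z = -1.
For an anion, dividing by z = -1 reverses the sign.
= (61.4/-1) · log₁₀(120/23) = -61.40 · log₁₀(5.217)
= -61.40 · (0.7175) = -44.05 mV

-44 mV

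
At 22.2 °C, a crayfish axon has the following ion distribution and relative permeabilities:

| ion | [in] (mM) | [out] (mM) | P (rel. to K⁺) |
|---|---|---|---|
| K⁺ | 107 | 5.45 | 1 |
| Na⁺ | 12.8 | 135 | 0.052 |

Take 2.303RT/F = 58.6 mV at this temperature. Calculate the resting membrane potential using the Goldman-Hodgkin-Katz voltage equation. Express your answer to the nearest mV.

Vm = 58.6 · log₁₀[(Σ P·[cation]ₒ + Σ P·[anion]ᵢ) / (Σ P·[cation]ᵢ + Σ P·[anion]ₒ)]
Numerator = 1×5.45 + 0.052×135 = 12.47
Denominator = 1×107 + 0.052×12.8 = 107.7
Vm = 58.6 · log₁₀(0.11582) = 58.6 × (-0.9362) = -54.86 mV

-55 mV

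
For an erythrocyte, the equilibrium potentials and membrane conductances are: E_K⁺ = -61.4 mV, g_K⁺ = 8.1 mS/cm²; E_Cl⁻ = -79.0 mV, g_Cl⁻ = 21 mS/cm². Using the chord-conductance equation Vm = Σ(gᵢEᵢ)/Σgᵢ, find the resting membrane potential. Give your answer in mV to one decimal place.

Σ gᵢEᵢ = 8.1·(-61.4) + 21·(-79.0) = -2156.34
Σ gᵢ = 8.1 + 21 = 29.1
Vm = -2156.34 / 29.1 = -74.10 mV

-74.1 mV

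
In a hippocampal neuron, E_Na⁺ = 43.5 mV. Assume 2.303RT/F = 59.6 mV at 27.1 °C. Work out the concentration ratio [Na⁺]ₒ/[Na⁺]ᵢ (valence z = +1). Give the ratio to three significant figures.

5.37

log₁₀([out]/[in]) = E·z/(59.6) = 43.5 × 1 / 59.6 = 0.7299
[out]/[in] = 10^(0.7299) = 5.369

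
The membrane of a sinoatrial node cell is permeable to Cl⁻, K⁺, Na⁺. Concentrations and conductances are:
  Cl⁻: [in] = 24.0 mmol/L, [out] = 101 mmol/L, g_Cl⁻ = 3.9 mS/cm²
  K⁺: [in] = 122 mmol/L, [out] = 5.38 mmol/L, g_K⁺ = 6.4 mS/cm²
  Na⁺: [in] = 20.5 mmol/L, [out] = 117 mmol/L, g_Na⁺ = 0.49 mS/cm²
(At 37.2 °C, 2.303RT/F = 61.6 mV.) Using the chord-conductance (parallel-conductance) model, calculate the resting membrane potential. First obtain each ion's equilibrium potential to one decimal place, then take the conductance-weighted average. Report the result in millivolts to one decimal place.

E_Cl⁻ = (61.6/-1)·log₁₀(101/24.0) = -38.4 mV
E_K⁺ = (61.6/1)·log₁₀(5.38/122) = -83.5 mV
E_Na⁺ = (61.6/1)·log₁₀(117/20.5) = 46.6 mV
Vm = (Σ gᵢEᵢ)/(Σ gᵢ) = (3.9·-38.4 + 6.4·-83.5 + 0.49·46.6) / (3.9 + 6.4 + 0.49)
= -661.33 / 10.79 = -61.29 mV

-61.3 mV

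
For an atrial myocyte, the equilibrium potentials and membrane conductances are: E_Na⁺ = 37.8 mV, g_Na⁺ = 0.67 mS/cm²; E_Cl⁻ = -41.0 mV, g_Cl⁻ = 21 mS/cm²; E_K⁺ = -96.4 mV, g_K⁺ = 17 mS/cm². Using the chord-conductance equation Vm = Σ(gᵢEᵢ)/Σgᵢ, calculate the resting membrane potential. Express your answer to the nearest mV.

-64 mV

Σ gᵢEᵢ = 0.67·(37.8) + 21·(-41.0) + 17·(-96.4) = -2474.47
Σ gᵢ = 0.67 + 21 + 17 = 38.67
Vm = -2474.47 / 38.67 = -63.99 mV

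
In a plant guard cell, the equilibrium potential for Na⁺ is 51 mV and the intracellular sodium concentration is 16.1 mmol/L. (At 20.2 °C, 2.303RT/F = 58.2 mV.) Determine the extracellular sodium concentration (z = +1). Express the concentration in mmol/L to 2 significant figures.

Nernst: E = (58.2/1) · log₁₀([out]/[in]), so log₁₀([out]/[in]) = 51.0 × 1 / 58.2 = 0.8763.
[out]/[in] = 10^(0.8763) = 7.521.
[out] = 7.521 × 16.1 = 121.1 mmol/L.

120 mmol/L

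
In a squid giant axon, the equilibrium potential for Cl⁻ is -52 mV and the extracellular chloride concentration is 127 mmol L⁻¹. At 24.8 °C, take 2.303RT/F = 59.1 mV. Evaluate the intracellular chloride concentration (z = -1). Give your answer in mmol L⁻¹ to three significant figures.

16.7 mmol L⁻¹

Nernst: E = (59.1/-1) · log₁₀([out]/[in]), so log₁₀([out]/[in]) = -52.0 × -1 / 59.1 = 0.8799.
[out]/[in] = 10^(0.8799) = 7.583.
[in] = 127 / 7.583 = 16.75 mmol L⁻¹.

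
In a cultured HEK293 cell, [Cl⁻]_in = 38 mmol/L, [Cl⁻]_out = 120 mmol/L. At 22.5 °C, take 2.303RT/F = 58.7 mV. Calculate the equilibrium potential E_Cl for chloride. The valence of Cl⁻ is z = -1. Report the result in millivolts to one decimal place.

-29.3 mV

E = (58.7/z) · log₁₀([Cl⁻]_out/[Cl⁻]_in) with z = -1.
For an anion, dividing by z = -1 reverses the sign.
= (58.7/-1) · log₁₀(120/38) = -58.70 · log₁₀(3.158)
= -58.70 · (0.4994) = -29.31 mV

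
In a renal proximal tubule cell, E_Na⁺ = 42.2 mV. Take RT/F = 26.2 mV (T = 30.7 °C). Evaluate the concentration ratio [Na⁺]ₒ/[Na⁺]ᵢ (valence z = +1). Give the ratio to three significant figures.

ln([out]/[in]) = E·z/(26.2) = 42.2 × 1 / 26.2 = 1.6107
[out]/[in] = e^(1.6107) = 5.006

5.01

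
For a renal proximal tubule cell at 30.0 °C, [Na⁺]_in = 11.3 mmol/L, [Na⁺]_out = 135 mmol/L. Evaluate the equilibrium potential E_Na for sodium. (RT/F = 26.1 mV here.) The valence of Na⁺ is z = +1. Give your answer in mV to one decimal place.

E = (26.1/z) · ln([Na⁺]_out/[Na⁺]_in) with z = +1.
= (26.1/1) · ln(135/11.3) = 26.10 · ln(11.95)
= 26.10 · (2.4805) = 64.74 mV

64.7 mV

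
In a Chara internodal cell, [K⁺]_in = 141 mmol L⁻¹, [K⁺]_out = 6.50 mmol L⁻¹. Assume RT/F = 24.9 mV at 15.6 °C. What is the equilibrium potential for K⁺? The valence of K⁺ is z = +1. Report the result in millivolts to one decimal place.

E = (24.9/z) · ln([K⁺]_out/[K⁺]_in) with z = +1.
= (24.9/1) · ln(6.50/141) = 24.90 · ln(0.0461)
= 24.90 · (-3.0770) = -76.62 mV

-76.6 mV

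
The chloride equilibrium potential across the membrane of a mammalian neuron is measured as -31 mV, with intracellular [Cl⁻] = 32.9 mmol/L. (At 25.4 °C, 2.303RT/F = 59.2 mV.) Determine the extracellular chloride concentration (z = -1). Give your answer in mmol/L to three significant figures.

110 mmol/L

Nernst: E = (59.2/-1) · log₁₀([out]/[in]), so log₁₀([out]/[in]) = -31.0 × -1 / 59.2 = 0.5236.
[out]/[in] = 10^(0.5236) = 3.339.
[out] = 3.339 × 32.9 = 109.9 mmol/L.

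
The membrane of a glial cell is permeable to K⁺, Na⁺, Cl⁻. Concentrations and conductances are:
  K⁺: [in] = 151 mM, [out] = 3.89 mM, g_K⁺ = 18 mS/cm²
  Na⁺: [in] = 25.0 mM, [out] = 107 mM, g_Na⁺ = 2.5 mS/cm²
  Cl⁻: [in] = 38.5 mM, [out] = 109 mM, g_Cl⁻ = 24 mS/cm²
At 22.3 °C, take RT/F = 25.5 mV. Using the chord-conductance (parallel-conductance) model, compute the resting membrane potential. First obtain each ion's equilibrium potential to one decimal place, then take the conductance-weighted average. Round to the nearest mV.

E_K⁺ = (25.5/1)·ln(3.89/151) = -93.3 mV
E_Na⁺ = (25.5/1)·ln(107/25.0) = 37.1 mV
E_Cl⁻ = (25.5/-1)·ln(109/38.5) = -26.5 mV
Vm = (Σ gᵢEᵢ)/(Σ gᵢ) = (18·-93.3 + 2.5·37.1 + 24·-26.5) / (18 + 2.5 + 24)
= -2222.65 / 44.5 = -49.95 mV

-50 mV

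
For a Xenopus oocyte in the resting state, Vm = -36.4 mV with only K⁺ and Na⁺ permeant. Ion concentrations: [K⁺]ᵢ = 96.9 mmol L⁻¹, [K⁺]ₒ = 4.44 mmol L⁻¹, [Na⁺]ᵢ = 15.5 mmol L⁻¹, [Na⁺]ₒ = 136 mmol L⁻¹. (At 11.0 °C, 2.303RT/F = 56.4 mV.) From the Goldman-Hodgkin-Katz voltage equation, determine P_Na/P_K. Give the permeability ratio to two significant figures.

Let α = P_Na/P_K. GHK: Vm = 56.4·log₁₀[(Kₒ + α·Naₒ)/(Kᵢ + α·Naᵢ)].
10^(Vm/56.4) = 10^(-36.4/56.4) = 0.22626
So 0.22626·(Kᵢ + α·Naᵢ) = Kₒ + α·Naₒ → α = (0.22626·96.9 − 4.44) / (136.0 − 0.22626·15.5)
α = (21.92 − 4.44) / (136.0 − 3.507) = 17.48/132.5 = 0.132

0.13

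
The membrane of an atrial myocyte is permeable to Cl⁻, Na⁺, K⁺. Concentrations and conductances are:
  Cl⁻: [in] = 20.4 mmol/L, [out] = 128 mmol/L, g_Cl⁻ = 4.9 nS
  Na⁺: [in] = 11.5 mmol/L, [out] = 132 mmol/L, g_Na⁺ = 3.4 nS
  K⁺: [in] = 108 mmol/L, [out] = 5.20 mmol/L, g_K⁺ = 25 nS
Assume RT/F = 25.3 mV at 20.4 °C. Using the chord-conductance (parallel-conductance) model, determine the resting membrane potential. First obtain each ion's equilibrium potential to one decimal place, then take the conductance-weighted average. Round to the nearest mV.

E_Cl⁻ = (25.3/-1)·ln(128/20.4) = -46.5 mV
E_Na⁺ = (25.3/1)·ln(132/11.5) = 61.7 mV
E_K⁺ = (25.3/1)·ln(5.20/108) = -76.7 mV
Vm = (Σ gᵢEᵢ)/(Σ gᵢ) = (4.9·-46.5 + 3.4·61.7 + 25·-76.7) / (4.9 + 3.4 + 25)
= -1935.57 / 33.3 = -58.13 mV

-58 mV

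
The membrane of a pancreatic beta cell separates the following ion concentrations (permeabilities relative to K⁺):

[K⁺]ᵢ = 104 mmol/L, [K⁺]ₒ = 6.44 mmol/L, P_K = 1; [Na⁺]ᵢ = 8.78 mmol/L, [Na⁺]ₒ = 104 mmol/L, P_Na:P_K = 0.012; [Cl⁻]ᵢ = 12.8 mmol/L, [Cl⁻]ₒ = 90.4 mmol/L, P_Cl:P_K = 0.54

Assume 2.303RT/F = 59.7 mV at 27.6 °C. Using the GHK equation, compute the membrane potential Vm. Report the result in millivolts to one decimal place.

-60.9 mV

Vm = 59.7 · log₁₀[(Σ P·[cation]ₒ + Σ P·[anion]ᵢ) / (Σ P·[cation]ᵢ + Σ P·[anion]ₒ)]
Numerator = 1×6.44 + 0.012×104 + 0.54×12.8 = 14.6
Denominator = 1×104 + 0.012×8.78 + 0.54×90.4 = 152.9
Vm = 59.7 · log₁₀(0.095474) = 59.7 × (-1.0201) = -60.90 mV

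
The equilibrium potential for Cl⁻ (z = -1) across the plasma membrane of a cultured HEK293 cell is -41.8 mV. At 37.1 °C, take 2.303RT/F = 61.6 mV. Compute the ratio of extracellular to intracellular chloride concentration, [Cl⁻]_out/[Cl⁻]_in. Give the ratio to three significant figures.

4.77

log₁₀([out]/[in]) = E·z/(61.6) = -41.8 × -1 / 61.6 = 0.6786
[out]/[in] = 10^(0.6786) = 4.771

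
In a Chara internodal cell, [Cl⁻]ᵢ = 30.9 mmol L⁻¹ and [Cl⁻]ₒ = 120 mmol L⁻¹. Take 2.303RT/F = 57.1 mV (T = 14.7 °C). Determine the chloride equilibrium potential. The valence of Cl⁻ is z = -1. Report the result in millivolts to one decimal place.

-33.6 mV

E = (57.1/z) · log₁₀([Cl⁻]_out/[Cl⁻]_in) with z = -1.
For an anion, dividing by z = -1 reverses the sign.
= (57.1/-1) · log₁₀(120/30.9) = -57.10 · log₁₀(3.883)
= -57.10 · (0.5892) = -33.64 mV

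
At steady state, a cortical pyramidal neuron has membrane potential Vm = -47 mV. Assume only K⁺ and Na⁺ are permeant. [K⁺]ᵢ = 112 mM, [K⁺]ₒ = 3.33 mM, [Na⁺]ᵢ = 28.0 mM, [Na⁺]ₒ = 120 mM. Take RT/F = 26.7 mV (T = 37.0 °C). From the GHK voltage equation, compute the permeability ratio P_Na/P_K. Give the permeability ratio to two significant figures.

Let α = P_Na/P_K. GHK: Vm = 26.7·ln[(Kₒ + α·Naₒ)/(Kᵢ + α·Naᵢ)].
e^(Vm/26.7) = e^(-47.0/26.7) = 0.17199
So 0.17199·(Kᵢ + α·Naᵢ) = Kₒ + α·Naₒ → α = (0.17199·112.0 − 3.33) / (120.0 − 0.17199·28.0)
α = (19.26 − 3.33) / (120.0 − 4.816) = 15.93/115.2 = 0.1383

0.14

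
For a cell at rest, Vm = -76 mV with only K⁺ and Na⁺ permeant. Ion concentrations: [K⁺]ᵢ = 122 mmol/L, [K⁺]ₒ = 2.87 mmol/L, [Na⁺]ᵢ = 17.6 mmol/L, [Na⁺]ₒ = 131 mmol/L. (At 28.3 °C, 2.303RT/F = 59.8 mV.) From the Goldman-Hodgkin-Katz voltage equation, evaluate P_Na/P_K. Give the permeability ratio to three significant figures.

Let α = P_Na/P_K. GHK: Vm = 59.8·log₁₀[(Kₒ + α·Naₒ)/(Kᵢ + α·Naᵢ)].
10^(Vm/59.8) = 10^(-76.0/59.8) = 0.053592
So 0.053592·(Kᵢ + α·Naᵢ) = Kₒ + α·Naₒ → α = (0.053592·122.0 − 2.87) / (131.0 − 0.053592·17.6)
α = (6.538 − 2.87) / (131.0 − 0.9432) = 3.668/130.1 = 0.0282

0.0282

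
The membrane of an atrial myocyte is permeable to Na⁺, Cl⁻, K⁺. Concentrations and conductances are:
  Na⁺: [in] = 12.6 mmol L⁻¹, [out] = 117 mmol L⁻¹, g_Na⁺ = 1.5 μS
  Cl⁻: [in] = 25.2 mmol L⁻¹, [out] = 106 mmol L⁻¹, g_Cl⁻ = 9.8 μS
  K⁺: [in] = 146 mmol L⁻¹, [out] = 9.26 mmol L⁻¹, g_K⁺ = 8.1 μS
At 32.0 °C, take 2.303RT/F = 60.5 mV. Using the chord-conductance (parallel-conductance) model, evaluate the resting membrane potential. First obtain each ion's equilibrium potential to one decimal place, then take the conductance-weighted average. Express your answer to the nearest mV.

E_Na⁺ = (60.5/1)·log₁₀(117/12.6) = 58.6 mV
E_Cl⁻ = (60.5/-1)·log₁₀(106/25.2) = -37.7 mV
E_K⁺ = (60.5/1)·log₁₀(9.26/146) = -72.5 mV
Vm = (Σ gᵢEᵢ)/(Σ gᵢ) = (1.5·58.6 + 9.8·-37.7 + 8.1·-72.5) / (1.5 + 9.8 + 8.1)
= -868.81 / 19.4 = -44.78 mV

-45 mV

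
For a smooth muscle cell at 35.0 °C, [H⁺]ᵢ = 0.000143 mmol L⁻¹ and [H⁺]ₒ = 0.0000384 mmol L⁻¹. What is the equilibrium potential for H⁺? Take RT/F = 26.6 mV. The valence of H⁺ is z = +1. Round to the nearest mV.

E = (26.6/z) · ln([H⁺]_out/[H⁺]_in) with z = +1.
= (26.6/1) · ln(0.0000384/0.000143) = 26.60 · ln(0.2685)
= 26.60 · (-1.3148) = -34.97 mV

-35 mV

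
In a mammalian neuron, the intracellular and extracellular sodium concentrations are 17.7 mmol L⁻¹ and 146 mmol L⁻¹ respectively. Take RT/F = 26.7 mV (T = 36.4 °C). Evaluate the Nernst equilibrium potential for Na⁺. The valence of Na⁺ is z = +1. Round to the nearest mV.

56 mV

E = (26.7/z) · ln([Na⁺]_out/[Na⁺]_in) with z = +1.
= (26.7/1) · ln(146/17.7) = 26.70 · ln(8.249)
= 26.70 · (2.1100) = 56.34 mV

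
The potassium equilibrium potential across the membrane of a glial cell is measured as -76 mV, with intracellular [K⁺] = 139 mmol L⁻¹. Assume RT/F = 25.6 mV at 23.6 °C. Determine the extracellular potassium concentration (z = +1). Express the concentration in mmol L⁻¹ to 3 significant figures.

7.14 mmol L⁻¹

Nernst: E = (25.6/1) · ln([out]/[in]), so ln([out]/[in]) = -76.0 × 1 / 25.6 = -2.9688.
[out]/[in] = e^(-2.9688) = 0.05137.
[out] = 0.05137 × 139 = 7.14 mmol L⁻¹.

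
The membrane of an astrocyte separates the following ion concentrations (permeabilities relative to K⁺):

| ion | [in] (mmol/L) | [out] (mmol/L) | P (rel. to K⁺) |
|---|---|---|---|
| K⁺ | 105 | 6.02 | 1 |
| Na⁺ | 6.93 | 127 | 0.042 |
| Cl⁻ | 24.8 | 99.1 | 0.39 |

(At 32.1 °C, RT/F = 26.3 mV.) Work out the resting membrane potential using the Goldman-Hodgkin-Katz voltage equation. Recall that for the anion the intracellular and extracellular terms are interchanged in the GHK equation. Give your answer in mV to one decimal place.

Vm = 26.3 · ln[(Σ P·[cation]ₒ + Σ P·[anion]ᵢ) / (Σ P·[cation]ᵢ + Σ P·[anion]ₒ)]
Numerator = 1×6.02 + 0.042×127 + 0.39×24.8 = 21.03
Denominator = 1×105 + 0.042×6.93 + 0.39×99.1 = 143.9
Vm = 26.3 · ln(0.14607) = 26.3 × (-1.9236) = -50.59 mV

-50.6 mV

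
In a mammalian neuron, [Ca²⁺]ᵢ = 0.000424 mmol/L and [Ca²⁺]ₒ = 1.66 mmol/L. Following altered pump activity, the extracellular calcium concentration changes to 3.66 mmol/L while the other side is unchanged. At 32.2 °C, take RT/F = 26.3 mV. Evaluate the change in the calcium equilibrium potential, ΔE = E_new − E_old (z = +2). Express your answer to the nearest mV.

E_old = (26.3/2)·ln(1.66/0.000424) = 108.78 mV
E_new = (26.3/2)·ln(3.66/0.000424) = 119.18 mV
ΔE = 119.18 − (108.78) = 10.40 mV

10 mV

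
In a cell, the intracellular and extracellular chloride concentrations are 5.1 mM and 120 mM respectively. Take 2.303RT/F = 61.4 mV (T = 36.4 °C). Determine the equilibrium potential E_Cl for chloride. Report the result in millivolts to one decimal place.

E = (61.4/z) · log₁₀([Cl⁻]_out/[Cl⁻]_in) with z = -1.
For an anion, dividing by z = -1 reverses the sign.
= (61.4/-1) · log₁₀(120/5.1) = -61.40 · log₁₀(23.53)
= -61.40 · (1.3716) = -84.22 mV

-84.2 mV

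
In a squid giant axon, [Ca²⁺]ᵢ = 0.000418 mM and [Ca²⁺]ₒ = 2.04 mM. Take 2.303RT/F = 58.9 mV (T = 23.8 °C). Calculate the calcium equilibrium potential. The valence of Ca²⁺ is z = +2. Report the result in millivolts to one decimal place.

E = (58.9/z) · log₁₀([Ca²⁺]_out/[Ca²⁺]_in) with z = +2.
= (58.9/2) · log₁₀(2.04/0.000418) = 29.45 · log₁₀(4880)
= 29.45 · (3.6885) = 108.62 mV

108.6 mV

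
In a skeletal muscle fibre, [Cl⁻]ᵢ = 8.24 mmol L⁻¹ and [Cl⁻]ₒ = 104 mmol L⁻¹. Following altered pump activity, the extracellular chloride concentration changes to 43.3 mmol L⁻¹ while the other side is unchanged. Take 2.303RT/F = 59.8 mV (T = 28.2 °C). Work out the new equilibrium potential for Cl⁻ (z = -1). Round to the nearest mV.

-43 mV

After the shift: [Cl⁻]_out = 43.3, [Cl⁻]_in = 8.24 mmol L⁻¹.
E_new = (59.8/-1)·log₁₀(43.3/8.24) = -59.80 · (0.7206) = -43.09 mV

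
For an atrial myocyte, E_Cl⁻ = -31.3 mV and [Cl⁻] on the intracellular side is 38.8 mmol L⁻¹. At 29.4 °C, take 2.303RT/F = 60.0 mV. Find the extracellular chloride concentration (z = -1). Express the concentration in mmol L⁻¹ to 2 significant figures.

Nernst: E = (60.0/-1) · log₁₀([out]/[in]), so log₁₀([out]/[in]) = -31.3 × -1 / 60.0 = 0.5217.
[out]/[in] = 10^(0.5217) = 3.324.
[out] = 3.324 × 38.8 = 129 mmol L⁻¹.

130 mmol L⁻¹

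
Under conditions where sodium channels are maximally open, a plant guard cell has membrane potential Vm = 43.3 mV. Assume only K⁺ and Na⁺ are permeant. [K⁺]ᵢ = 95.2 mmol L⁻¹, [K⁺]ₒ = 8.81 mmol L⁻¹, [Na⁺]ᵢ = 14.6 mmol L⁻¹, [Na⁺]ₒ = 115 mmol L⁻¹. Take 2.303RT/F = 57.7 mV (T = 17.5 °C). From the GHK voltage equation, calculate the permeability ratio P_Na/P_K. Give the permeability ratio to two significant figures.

16

Let α = P_Na/P_K. GHK: Vm = 57.7·log₁₀[(Kₒ + α·Naₒ)/(Kᵢ + α·Naᵢ)].
10^(Vm/57.7) = 10^(43.3/57.7) = 5.629
So 5.629·(Kᵢ + α·Naᵢ) = Kₒ + α·Naₒ → α = (5.629·95.2 − 8.81) / (115.0 − 5.629·14.6)
α = (535.9 − 8.81) / (115.0 − 82.18) = 527.1/32.82 = 16.06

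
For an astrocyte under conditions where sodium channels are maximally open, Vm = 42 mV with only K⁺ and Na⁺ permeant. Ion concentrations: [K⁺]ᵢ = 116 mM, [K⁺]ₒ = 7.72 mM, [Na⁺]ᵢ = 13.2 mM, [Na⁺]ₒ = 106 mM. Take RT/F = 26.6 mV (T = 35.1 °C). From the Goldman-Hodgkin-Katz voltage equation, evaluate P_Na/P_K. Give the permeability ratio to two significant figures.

13

Let α = P_Na/P_K. GHK: Vm = 26.6·ln[(Kₒ + α·Naₒ)/(Kᵢ + α·Naᵢ)].
e^(Vm/26.6) = e^(42.0/26.6) = 4.8498
So 4.8498·(Kᵢ + α·Naᵢ) = Kₒ + α·Naₒ → α = (4.8498·116.0 − 7.72) / (106.0 − 4.8498·13.2)
α = (562.6 − 7.72) / (106.0 − 64.02) = 554.9/41.98 = 13.22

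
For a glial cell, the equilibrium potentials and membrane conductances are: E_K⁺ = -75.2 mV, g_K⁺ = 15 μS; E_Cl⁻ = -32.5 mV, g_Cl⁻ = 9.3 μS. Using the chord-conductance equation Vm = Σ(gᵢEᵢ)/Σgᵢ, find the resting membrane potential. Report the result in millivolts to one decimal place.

-58.9 mV

Σ gᵢEᵢ = 15·(-75.2) + 9.3·(-32.5) = -1430.25
Σ gᵢ = 15 + 9.3 = 24.3
Vm = -1430.25 / 24.3 = -58.86 mV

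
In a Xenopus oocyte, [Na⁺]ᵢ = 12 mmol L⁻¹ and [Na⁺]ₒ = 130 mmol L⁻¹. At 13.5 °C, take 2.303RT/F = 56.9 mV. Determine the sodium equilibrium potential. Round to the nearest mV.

E = (56.9/z) · log₁₀([Na⁺]_out/[Na⁺]_in) with z = +1.
= (56.9/1) · log₁₀(130/12) = 56.90 · log₁₀(10.83)
= 56.90 · (1.0348) = 58.88 mV

59 mV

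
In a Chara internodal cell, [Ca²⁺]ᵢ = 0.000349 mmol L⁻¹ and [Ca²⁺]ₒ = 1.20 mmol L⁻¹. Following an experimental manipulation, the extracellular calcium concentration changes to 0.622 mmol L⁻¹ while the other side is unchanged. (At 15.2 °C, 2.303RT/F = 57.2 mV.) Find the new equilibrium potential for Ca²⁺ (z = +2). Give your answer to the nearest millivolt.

After the shift: [Ca²⁺]_out = 0.622, [Ca²⁺]_in = 0.000349 mmol L⁻¹.
E_new = (57.2/2)·log₁₀(0.622/0.000349) = 28.60 · (3.2510) = 92.98 mV

93 mV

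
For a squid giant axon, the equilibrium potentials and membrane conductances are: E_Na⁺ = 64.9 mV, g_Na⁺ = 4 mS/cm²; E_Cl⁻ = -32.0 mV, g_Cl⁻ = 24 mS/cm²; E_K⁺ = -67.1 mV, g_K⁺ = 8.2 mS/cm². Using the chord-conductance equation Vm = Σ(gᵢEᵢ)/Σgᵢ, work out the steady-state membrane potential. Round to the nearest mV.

Σ gᵢEᵢ = 4·(64.9) + 24·(-32.0) + 8.2·(-67.1) = -1058.62
Σ gᵢ = 4 + 24 + 8.2 = 36.2
Vm = -1058.62 / 36.2 = -29.24 mV

-29 mV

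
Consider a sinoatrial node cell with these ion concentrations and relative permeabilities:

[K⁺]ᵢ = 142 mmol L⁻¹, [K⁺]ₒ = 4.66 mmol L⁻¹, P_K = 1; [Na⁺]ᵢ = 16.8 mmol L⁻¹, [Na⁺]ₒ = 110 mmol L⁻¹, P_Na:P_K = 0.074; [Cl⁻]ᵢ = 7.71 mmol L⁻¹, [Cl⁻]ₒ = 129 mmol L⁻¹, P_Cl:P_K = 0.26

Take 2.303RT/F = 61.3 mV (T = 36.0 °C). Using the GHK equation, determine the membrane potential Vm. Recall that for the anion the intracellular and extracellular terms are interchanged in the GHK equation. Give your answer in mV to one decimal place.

Vm = 61.3 · log₁₀[(Σ P·[cation]ₒ + Σ P·[anion]ᵢ) / (Σ P·[cation]ᵢ + Σ P·[anion]ₒ)]
Numerator = 1×4.66 + 0.074×110 + 0.26×7.71 = 14.8
Denominator = 1×142 + 0.074×16.8 + 0.26×129 = 176.8
Vm = 61.3 · log₁₀(0.083744) = 61.3 × (-1.0770) = -66.02 mV

-66.0 mV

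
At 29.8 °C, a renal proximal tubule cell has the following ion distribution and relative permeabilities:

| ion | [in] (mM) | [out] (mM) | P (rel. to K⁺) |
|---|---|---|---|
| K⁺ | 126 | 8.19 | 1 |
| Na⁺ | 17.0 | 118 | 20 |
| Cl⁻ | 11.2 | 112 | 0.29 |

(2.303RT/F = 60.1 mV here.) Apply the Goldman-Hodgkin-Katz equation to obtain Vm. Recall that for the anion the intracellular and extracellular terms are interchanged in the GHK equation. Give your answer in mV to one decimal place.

Vm = 60.1 · log₁₀[(Σ P·[cation]ₒ + Σ P·[anion]ᵢ) / (Σ P·[cation]ᵢ + Σ P·[anion]ₒ)]
Numerator = 1×8.19 + 20×118 + 0.29×11.2 = 2371
Denominator = 1×126 + 20×17.0 + 0.29×112 = 498.5
Vm = 60.1 · log₁₀(4.7573) = 60.1 × (0.6774) = 40.71 mV

40.7 mV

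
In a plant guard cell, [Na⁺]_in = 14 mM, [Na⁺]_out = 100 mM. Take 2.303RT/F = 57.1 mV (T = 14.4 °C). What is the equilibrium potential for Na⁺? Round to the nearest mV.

E = (57.1/z) · log₁₀([Na⁺]_out/[Na⁺]_in) with z = +1.
= (57.1/1) · log₁₀(100/14) = 57.10 · log₁₀(7.143)
= 57.10 · (0.8539) = 48.76 mV

49 mV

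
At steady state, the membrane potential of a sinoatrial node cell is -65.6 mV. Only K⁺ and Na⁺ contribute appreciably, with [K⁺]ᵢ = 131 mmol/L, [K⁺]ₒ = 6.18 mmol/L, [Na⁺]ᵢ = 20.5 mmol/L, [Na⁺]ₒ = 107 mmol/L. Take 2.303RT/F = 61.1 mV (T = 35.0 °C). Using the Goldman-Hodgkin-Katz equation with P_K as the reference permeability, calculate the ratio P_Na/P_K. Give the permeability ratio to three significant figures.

Let α = P_Na/P_K. GHK: Vm = 61.1·log₁₀[(Kₒ + α·Naₒ)/(Kᵢ + α·Naᵢ)].
10^(Vm/61.1) = 10^(-65.6/61.1) = 0.084402
So 0.084402·(Kᵢ + α·Naᵢ) = Kₒ + α·Naₒ → α = (0.084402·131.0 − 6.18) / (107.0 − 0.084402·20.5)
α = (11.06 − 6.18) / (107.0 − 1.73) = 4.877/105.3 = 0.04632

0.0463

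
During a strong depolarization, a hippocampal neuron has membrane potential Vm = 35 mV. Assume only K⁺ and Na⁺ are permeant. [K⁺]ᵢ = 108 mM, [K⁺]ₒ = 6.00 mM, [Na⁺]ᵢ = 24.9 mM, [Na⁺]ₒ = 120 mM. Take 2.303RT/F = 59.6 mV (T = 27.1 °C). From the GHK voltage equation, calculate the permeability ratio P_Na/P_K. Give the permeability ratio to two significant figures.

17

Let α = P_Na/P_K. GHK: Vm = 59.6·log₁₀[(Kₒ + α·Naₒ)/(Kᵢ + α·Naᵢ)].
10^(Vm/59.6) = 10^(35.0/59.6) = 3.8659
So 3.8659·(Kᵢ + α·Naᵢ) = Kₒ + α·Naₒ → α = (3.8659·108.0 − 6.0) / (120.0 − 3.8659·24.9)
α = (417.5 − 6.0) / (120.0 − 96.26) = 411.5/23.74 = 17.33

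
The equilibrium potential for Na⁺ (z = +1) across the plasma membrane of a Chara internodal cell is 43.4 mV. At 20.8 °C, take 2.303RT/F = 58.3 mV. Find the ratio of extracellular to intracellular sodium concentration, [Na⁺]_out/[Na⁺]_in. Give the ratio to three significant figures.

log₁₀([out]/[in]) = E·z/(58.3) = 43.4 × 1 / 58.3 = 0.7444
[out]/[in] = 10^(0.7444) = 5.552

5.55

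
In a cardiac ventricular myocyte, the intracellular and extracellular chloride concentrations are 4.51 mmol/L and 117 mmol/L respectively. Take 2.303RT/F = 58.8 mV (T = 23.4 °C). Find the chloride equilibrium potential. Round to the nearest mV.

E = (58.8/z) · log₁₀([Cl⁻]_out/[Cl⁻]_in) with z = -1.
For an anion, dividing by z = -1 reverses the sign.
= (58.8/-1) · log₁₀(117/4.51) = -58.80 · log₁₀(25.94)
= -58.80 · (1.4140) = -83.14 mV

-83 mV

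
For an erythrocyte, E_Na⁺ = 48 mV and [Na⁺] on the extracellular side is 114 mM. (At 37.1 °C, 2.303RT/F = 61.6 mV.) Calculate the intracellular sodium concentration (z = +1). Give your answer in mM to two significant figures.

Nernst: E = (61.6/1) · log₁₀([out]/[in]), so log₁₀([out]/[in]) = 48.0 × 1 / 61.6 = 0.7792.
[out]/[in] = 10^(0.7792) = 6.015.
[in] = 114 / 6.015 = 18.95 mM.

19 mM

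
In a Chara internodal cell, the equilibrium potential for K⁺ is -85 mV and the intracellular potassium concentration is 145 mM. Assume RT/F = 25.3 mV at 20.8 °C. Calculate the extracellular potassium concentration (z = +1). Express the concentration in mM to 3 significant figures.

5.04 mM

Nernst: E = (25.3/1) · ln([out]/[in]), so ln([out]/[in]) = -85.0 × 1 / 25.3 = -3.3597.
[out]/[in] = e^(-3.3597) = 0.03475.
[out] = 0.03475 × 145 = 5.038 mM.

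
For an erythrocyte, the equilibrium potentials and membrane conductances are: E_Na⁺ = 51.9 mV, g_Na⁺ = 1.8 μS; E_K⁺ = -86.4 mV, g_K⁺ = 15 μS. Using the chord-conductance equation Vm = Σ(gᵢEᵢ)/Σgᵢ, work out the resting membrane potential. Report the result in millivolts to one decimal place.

-71.6 mV

Σ gᵢEᵢ = 1.8·(51.9) + 15·(-86.4) = -1202.58
Σ gᵢ = 1.8 + 15 = 16.8
Vm = -1202.58 / 16.8 = -71.58 mV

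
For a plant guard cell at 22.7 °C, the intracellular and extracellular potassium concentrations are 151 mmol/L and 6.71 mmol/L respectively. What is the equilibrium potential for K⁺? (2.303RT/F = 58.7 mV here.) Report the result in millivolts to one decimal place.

E = (58.7/z) · log₁₀([K⁺]_out/[K⁺]_in) with z = +1.
= (58.7/1) · log₁₀(6.71/151) = 58.70 · log₁₀(0.04444)
= 58.70 · (-1.3523) = -79.38 mV

-79.4 mV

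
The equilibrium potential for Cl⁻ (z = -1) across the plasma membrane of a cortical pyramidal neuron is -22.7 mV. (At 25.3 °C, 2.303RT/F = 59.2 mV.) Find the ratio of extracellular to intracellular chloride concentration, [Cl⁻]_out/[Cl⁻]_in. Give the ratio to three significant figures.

log₁₀([out]/[in]) = E·z/(59.2) = -22.7 × -1 / 59.2 = 0.3834
[out]/[in] = 10^(0.3834) = 2.418

2.42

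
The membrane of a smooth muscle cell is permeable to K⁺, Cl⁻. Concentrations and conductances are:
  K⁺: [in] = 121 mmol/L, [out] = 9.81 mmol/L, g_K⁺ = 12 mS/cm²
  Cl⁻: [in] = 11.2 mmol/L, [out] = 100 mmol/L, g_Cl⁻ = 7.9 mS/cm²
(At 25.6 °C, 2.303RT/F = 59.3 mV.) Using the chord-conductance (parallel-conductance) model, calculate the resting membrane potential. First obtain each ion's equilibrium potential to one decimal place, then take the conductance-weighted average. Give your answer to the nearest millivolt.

-61 mV

E_K⁺ = (59.3/1)·log₁₀(9.81/121) = -64.7 mV
E_Cl⁻ = (59.3/-1)·log₁₀(100/11.2) = -56.4 mV
Vm = (Σ gᵢEᵢ)/(Σ gᵢ) = (12·-64.7 + 7.9·-56.4) / (12 + 7.9)
= -1221.96 / 19.9 = -61.41 mV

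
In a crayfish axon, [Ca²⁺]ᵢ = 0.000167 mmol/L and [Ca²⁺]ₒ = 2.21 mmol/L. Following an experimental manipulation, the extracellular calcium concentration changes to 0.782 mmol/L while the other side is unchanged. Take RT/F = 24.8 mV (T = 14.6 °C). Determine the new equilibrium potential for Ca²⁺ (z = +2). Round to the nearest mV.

After the shift: [Ca²⁺]_out = 0.782, [Ca²⁺]_in = 0.000167 mmol/L.
E_new = (24.8/2)·ln(0.782/0.000167) = 12.40 · (8.4516) = 104.80 mV

105 mV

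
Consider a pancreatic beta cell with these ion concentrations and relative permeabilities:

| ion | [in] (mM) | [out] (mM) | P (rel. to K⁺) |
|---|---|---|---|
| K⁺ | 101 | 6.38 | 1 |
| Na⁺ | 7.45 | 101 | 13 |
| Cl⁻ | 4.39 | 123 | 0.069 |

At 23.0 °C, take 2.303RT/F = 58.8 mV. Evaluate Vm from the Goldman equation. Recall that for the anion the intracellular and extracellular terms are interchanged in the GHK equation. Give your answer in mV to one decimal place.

47.4 mV

Vm = 58.8 · log₁₀[(Σ P·[cation]ₒ + Σ P·[anion]ᵢ) / (Σ P·[cation]ᵢ + Σ P·[anion]ₒ)]
Numerator = 1×6.38 + 13×101 + 0.069×4.39 = 1320
Denominator = 1×101 + 13×7.45 + 0.069×123 = 206.3
Vm = 58.8 · log₁₀(6.3958) = 58.8 × (0.8059) = 47.39 mV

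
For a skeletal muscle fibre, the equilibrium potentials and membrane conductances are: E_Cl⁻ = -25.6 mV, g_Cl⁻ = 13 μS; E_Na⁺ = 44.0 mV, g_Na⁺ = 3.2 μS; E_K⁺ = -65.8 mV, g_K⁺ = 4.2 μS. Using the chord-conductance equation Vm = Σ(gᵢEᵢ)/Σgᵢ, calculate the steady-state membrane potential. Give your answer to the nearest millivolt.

Σ gᵢEᵢ = 13·(-25.6) + 3.2·(44.0) + 4.2·(-65.8) = -468.36
Σ gᵢ = 13 + 3.2 + 4.2 = 20.4
Vm = -468.36 / 20.4 = -22.96 mV

-23 mV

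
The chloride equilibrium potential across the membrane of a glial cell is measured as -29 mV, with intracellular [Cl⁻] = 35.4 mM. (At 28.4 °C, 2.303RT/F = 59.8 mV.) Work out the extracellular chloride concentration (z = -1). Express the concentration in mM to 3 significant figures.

108 mM

Nernst: E = (59.8/-1) · log₁₀([out]/[in]), so log₁₀([out]/[in]) = -29.0 × -1 / 59.8 = 0.4849.
[out]/[in] = 10^(0.4849) = 3.055.
[out] = 3.055 × 35.4 = 108.1 mM.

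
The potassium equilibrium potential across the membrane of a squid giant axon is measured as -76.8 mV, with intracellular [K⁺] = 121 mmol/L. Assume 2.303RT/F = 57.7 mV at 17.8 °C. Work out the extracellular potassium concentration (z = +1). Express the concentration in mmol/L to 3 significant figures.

Nernst: E = (57.7/1) · log₁₀([out]/[in]), so log₁₀([out]/[in]) = -76.8 × 1 / 57.7 = -1.3310.
[out]/[in] = 10^(-1.3310) = 0.04666.
[out] = 0.04666 × 121 = 5.646 mmol/L.

5.65 mmol/L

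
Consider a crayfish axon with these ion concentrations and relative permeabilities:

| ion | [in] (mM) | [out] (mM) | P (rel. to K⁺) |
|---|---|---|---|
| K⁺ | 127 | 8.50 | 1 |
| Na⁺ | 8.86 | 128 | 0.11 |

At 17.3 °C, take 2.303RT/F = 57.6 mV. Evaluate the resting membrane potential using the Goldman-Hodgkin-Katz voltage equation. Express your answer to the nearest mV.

-43 mV

Vm = 57.6 · log₁₀[(Σ P·[cation]ₒ + Σ P·[anion]ᵢ) / (Σ P·[cation]ᵢ + Σ P·[anion]ₒ)]
Numerator = 1×8.50 + 0.11×128 = 22.58
Denominator = 1×127 + 0.11×8.86 = 128
Vm = 57.6 · log₁₀(0.17644) = 57.6 × (-0.7534) = -43.40 mV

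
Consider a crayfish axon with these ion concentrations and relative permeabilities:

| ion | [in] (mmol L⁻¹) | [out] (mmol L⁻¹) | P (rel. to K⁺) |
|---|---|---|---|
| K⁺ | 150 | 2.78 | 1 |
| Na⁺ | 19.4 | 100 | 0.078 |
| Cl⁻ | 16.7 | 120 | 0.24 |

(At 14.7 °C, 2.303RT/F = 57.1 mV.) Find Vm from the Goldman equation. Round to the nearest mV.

-62 mV

Vm = 57.1 · log₁₀[(Σ P·[cation]ₒ + Σ P·[anion]ᵢ) / (Σ P·[cation]ᵢ + Σ P·[anion]ₒ)]
Numerator = 1×2.78 + 0.078×100 + 0.24×16.7 = 14.59
Denominator = 1×150 + 0.078×19.4 + 0.24×120 = 180.3
Vm = 57.1 · log₁₀(0.080904) = 57.1 × (-1.0920) = -62.36 mV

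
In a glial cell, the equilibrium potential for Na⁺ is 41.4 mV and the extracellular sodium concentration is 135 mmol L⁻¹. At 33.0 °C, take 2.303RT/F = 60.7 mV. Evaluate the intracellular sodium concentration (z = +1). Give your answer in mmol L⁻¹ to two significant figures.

28 mmol L⁻¹

Nernst: E = (60.7/1) · log₁₀([out]/[in]), so log₁₀([out]/[in]) = 41.4 × 1 / 60.7 = 0.6820.
[out]/[in] = 10^(0.6820) = 4.809.
[in] = 135 / 4.809 = 28.07 mmol L⁻¹.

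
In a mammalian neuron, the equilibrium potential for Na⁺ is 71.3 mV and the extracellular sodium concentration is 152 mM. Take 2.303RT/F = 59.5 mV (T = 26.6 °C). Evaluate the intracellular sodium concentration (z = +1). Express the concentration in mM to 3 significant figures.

9.63 mM

Nernst: E = (59.5/1) · log₁₀([out]/[in]), so log₁₀([out]/[in]) = 71.3 × 1 / 59.5 = 1.1983.
[out]/[in] = 10^(1.1983) = 15.79.
[in] = 152 / 15.79 = 9.628 mM.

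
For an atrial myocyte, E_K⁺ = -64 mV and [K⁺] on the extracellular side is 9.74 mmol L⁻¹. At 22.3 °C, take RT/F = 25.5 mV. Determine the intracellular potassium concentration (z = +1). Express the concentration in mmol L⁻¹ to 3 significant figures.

Nernst: E = (25.5/1) · ln([out]/[in]), so ln([out]/[in]) = -64.0 × 1 / 25.5 = -2.5098.
[out]/[in] = e^(-2.5098) = 0.08128.
[in] = 9.74 / 0.08128 = 119.8 mmol L⁻¹.

120 mmol L⁻¹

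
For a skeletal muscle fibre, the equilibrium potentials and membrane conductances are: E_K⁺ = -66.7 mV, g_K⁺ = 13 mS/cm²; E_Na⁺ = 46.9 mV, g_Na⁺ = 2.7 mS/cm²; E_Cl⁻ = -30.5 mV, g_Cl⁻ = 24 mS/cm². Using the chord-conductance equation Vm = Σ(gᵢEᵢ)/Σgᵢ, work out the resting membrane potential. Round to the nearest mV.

-37 mV

Σ gᵢEᵢ = 13·(-66.7) + 2.7·(46.9) + 24·(-30.5) = -1472.47
Σ gᵢ = 13 + 2.7 + 24 = 39.7
Vm = -1472.47 / 39.7 = -37.09 mV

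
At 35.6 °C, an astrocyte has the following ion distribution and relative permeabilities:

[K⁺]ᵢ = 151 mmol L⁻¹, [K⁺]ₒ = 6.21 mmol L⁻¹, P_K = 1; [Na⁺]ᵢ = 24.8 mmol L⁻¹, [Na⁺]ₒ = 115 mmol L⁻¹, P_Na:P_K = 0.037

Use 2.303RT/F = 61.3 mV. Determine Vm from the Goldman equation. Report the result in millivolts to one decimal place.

Vm = 61.3 · log₁₀[(Σ P·[cation]ₒ + Σ P·[anion]ᵢ) / (Σ P·[cation]ᵢ + Σ P·[anion]ₒ)]
Numerator = 1×6.21 + 0.037×115 = 10.46
Denominator = 1×151 + 0.037×24.8 = 151.9
Vm = 61.3 · log₁₀(0.068886) = 61.3 × (-1.1619) = -71.22 mV

-71.2 mV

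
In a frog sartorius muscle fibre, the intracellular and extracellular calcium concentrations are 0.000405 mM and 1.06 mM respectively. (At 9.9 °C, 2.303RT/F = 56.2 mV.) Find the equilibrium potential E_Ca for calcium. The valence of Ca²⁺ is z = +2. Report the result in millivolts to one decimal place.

96.0 mV

E = (56.2/z) · log₁₀([Ca²⁺]_out/[Ca²⁺]_in) with z = +2.
= (56.2/2) · log₁₀(1.06/0.000405) = 28.10 · log₁₀(2617)
= 28.10 · (3.4179) = 96.04 mV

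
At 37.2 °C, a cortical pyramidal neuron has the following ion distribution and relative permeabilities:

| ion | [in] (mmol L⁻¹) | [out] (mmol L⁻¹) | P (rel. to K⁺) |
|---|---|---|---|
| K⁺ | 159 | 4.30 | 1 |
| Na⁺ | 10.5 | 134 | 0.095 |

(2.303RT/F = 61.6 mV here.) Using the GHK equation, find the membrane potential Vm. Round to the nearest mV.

Vm = 61.6 · log₁₀[(Σ P·[cation]ₒ + Σ P·[anion]ᵢ) / (Σ P·[cation]ᵢ + Σ P·[anion]ₒ)]
Numerator = 1×4.30 + 0.095×134 = 17.03
Denominator = 1×159 + 0.095×10.5 = 160
Vm = 61.6 · log₁₀(0.10644) = 61.6 × (-0.9729) = -59.93 mV

-60 mV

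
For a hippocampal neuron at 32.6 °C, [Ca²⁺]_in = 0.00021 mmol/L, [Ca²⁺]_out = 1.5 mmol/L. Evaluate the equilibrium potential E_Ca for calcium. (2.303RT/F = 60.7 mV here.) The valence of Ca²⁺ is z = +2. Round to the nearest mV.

E = (60.7/z) · log₁₀([Ca²⁺]_out/[Ca²⁺]_in) with z = +2.
= (60.7/2) · log₁₀(1.5/0.00021) = 30.35 · log₁₀(7143)
= 30.35 · (3.8539) = 116.97 mV

117 mV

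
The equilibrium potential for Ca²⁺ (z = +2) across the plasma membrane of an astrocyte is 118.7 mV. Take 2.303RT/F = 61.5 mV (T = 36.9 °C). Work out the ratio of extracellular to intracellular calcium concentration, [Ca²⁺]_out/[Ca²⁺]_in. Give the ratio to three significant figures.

7250

log₁₀([out]/[in]) = E·z/(61.5) = 118.7 × 2 / 61.5 = 3.8602
[out]/[in] = 10^(3.8602) = 7247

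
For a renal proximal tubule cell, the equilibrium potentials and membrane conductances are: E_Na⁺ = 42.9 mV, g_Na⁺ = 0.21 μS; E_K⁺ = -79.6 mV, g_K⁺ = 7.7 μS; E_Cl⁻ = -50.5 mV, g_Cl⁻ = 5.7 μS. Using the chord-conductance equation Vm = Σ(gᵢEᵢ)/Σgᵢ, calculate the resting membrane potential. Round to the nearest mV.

Σ gᵢEᵢ = 0.21·(42.9) + 7.7·(-79.6) + 5.7·(-50.5) = -891.76
Σ gᵢ = 0.21 + 7.7 + 5.7 = 13.61
Vm = -891.76 / 13.61 = -65.52 mV

-66 mV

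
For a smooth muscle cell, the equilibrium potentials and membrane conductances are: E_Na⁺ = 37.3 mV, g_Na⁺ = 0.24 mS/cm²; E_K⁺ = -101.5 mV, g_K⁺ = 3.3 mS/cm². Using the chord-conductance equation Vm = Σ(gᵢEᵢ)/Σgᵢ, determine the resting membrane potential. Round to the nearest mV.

-92 mV

Σ gᵢEᵢ = 0.24·(37.3) + 3.3·(-101.5) = -326.00
Σ gᵢ = 0.24 + 3.3 = 3.54
Vm = -326.00 / 3.54 = -92.09 mV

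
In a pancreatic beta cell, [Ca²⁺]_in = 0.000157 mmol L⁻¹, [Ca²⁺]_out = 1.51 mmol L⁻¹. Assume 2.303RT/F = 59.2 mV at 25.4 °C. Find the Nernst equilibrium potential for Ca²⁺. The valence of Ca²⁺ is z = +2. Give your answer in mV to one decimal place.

E = (59.2/z) · log₁₀([Ca²⁺]_out/[Ca²⁺]_in) with z = +2.
= (59.2/2) · log₁₀(1.51/0.000157) = 29.60 · log₁₀(9618)
= 29.60 · (3.9831) = 117.90 mV

117.9 mV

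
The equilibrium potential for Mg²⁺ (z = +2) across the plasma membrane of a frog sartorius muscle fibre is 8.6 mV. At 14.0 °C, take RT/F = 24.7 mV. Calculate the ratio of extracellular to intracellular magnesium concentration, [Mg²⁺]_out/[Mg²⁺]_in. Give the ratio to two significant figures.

2.0

ln([out]/[in]) = E·z/(24.7) = 8.6 × 2 / 24.7 = 0.6964
[out]/[in] = e^(0.6964) = 2.006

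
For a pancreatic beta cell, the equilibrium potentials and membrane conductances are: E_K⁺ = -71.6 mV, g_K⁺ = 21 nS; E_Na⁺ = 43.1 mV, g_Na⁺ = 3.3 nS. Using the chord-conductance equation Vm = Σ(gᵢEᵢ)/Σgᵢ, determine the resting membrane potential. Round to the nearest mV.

-56 mV

Σ gᵢEᵢ = 21·(-71.6) + 3.3·(43.1) = -1361.37
Σ gᵢ = 21 + 3.3 = 24.3
Vm = -1361.37 / 24.3 = -56.02 mV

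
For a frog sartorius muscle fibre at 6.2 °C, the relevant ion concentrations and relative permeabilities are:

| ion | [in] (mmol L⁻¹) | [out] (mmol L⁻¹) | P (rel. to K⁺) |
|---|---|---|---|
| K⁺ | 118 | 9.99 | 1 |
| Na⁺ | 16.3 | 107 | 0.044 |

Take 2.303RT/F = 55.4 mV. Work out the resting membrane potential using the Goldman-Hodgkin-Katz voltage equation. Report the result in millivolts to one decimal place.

Vm = 55.4 · log₁₀[(Σ P·[cation]ₒ + Σ P·[anion]ᵢ) / (Σ P·[cation]ᵢ + Σ P·[anion]ₒ)]
Numerator = 1×9.99 + 0.044×107 = 14.7
Denominator = 1×118 + 0.044×16.3 = 118.7
Vm = 55.4 · log₁₀(0.12381) = 55.4 × (-0.9073) = -50.26 mV

-50.3 mV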